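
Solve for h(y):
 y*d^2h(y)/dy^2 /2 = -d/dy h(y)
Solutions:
 h(y) = C1 + C2/y


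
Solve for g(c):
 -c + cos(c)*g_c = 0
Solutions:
 g(c) = C1 + Integral(c/cos(c), c)


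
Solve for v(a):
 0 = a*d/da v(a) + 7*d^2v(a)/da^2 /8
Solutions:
 v(a) = C1 + C2*erf(2*sqrt(7)*a/7)


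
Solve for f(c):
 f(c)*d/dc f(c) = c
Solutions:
 f(c) = -sqrt(C1 + c^2)
 f(c) = sqrt(C1 + c^2)


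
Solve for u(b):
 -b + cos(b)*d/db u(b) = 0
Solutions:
 u(b) = C1 + Integral(b/cos(b), b)


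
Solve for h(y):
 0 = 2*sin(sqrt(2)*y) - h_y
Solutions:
 h(y) = C1 - sqrt(2)*cos(sqrt(2)*y)


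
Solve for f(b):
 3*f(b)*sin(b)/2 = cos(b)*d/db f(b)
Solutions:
 f(b) = C1/cos(b)^(3/2)


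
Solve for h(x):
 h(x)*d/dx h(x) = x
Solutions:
 h(x) = -sqrt(C1 + x^2)
 h(x) = sqrt(C1 + x^2)


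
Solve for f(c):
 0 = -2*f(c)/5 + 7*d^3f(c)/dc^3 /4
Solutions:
 f(c) = C3*exp(2*35^(2/3)*c/35) + (C1*sin(sqrt(3)*35^(2/3)*c/35) + C2*cos(sqrt(3)*35^(2/3)*c/35))*exp(-35^(2/3)*c/35)


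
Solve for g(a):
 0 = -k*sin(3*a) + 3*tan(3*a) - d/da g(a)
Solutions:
 g(a) = C1 + k*cos(3*a)/3 - log(cos(3*a))


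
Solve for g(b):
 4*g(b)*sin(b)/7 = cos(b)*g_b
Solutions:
 g(b) = C1/cos(b)^(4/7)


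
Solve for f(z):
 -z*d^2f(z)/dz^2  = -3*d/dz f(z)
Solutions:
 f(z) = C1 + C2*z^4


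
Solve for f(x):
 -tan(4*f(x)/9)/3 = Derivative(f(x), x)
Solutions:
 f(x) = -9*asin(C1*exp(-4*x/27))/4 + 9*pi/4
 f(x) = 9*asin(C1*exp(-4*x/27))/4


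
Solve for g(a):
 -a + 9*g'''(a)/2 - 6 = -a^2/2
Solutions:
 g(a) = C1 + C2*a + C3*a^2 - a^5/540 + a^4/108 + 2*a^3/9


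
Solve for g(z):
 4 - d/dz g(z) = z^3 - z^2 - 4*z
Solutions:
 g(z) = C1 - z^4/4 + z^3/3 + 2*z^2 + 4*z


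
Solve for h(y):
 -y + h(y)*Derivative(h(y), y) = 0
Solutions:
 h(y) = -sqrt(C1 + y^2)
 h(y) = sqrt(C1 + y^2)


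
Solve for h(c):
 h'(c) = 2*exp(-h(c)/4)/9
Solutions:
 h(c) = 4*log(C1 + c/18)


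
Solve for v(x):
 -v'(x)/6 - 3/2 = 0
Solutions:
 v(x) = C1 - 9*x


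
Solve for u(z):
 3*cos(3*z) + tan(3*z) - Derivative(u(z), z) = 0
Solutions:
 u(z) = C1 - log(cos(3*z))/3 + sin(3*z)


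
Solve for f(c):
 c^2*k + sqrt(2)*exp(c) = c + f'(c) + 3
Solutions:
 f(c) = C1 + c^3*k/3 - c^2/2 - 3*c + sqrt(2)*exp(c)


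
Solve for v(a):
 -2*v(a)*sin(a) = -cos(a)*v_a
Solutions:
 v(a) = C1/cos(a)^2


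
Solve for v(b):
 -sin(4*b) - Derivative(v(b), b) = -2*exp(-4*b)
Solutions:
 v(b) = C1 + cos(4*b)/4 - exp(-4*b)/2


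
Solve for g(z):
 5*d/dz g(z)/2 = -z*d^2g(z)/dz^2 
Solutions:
 g(z) = C1 + C2/z^(3/2)


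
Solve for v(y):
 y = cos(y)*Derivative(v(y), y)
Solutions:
 v(y) = C1 + Integral(y/cos(y), y)


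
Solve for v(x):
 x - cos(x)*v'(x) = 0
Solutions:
 v(x) = C1 + Integral(x/cos(x), x)


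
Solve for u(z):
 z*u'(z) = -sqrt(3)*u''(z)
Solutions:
 u(z) = C1 + C2*erf(sqrt(2)*3^(3/4)*z/6)


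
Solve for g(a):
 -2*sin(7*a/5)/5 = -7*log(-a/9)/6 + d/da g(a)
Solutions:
 g(a) = C1 + 7*a*log(-a)/6 - 7*a*log(3)/3 - 7*a/6 + 2*cos(7*a/5)/7


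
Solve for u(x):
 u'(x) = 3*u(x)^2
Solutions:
 u(x) = -1/(C1 + 3*x)


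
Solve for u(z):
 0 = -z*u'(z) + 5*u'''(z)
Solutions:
 u(z) = C1 + Integral(C2*airyai(5^(2/3)*z/5) + C3*airybi(5^(2/3)*z/5), z)


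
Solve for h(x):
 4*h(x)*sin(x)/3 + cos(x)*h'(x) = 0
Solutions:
 h(x) = C1*cos(x)^(4/3)


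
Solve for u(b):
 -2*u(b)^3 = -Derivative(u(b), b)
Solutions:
 u(b) = -sqrt(2)*sqrt(-1/(C1 + 2*b))/2
 u(b) = sqrt(2)*sqrt(-1/(C1 + 2*b))/2


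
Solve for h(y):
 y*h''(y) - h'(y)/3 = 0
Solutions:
 h(y) = C1 + C2*y^(4/3)


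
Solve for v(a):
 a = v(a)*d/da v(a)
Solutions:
 v(a) = -sqrt(C1 + a^2)
 v(a) = sqrt(C1 + a^2)


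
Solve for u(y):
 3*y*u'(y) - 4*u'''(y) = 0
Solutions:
 u(y) = C1 + Integral(C2*airyai(6^(1/3)*y/2) + C3*airybi(6^(1/3)*y/2), y)


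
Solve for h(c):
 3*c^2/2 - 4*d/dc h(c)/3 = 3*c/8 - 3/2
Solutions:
 h(c) = C1 + 3*c^3/8 - 9*c^2/64 + 9*c/8


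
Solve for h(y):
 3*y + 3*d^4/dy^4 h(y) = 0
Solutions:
 h(y) = C1 + C2*y + C3*y^2 + C4*y^3 - y^5/120


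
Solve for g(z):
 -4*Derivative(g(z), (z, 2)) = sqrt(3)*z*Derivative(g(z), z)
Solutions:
 g(z) = C1 + C2*erf(sqrt(2)*3^(1/4)*z/4)


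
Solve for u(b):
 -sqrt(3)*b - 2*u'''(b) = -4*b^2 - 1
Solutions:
 u(b) = C1 + C2*b + C3*b^2 + b^5/30 - sqrt(3)*b^4/48 + b^3/12


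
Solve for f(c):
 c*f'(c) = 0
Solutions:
 f(c) = C1


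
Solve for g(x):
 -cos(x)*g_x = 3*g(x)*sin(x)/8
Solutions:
 g(x) = C1*cos(x)^(3/8)


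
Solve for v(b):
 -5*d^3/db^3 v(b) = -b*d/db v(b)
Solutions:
 v(b) = C1 + Integral(C2*airyai(5^(2/3)*b/5) + C3*airybi(5^(2/3)*b/5), b)


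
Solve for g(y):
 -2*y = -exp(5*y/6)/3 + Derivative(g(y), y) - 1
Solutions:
 g(y) = C1 - y^2 + y + 2*exp(5*y/6)/5


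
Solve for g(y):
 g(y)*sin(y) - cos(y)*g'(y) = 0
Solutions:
 g(y) = C1/cos(y)


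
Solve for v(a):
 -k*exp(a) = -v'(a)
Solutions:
 v(a) = C1 + k*exp(a)


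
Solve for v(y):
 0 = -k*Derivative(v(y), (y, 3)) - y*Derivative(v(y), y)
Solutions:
 v(y) = C1 + Integral(C2*airyai(y*(-1/k)^(1/3)) + C3*airybi(y*(-1/k)^(1/3)), y)


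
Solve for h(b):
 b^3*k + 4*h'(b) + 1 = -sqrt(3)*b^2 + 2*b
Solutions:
 h(b) = C1 - b^4*k/16 - sqrt(3)*b^3/12 + b^2/4 - b/4


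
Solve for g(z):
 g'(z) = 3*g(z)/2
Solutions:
 g(z) = C1*exp(3*z/2)


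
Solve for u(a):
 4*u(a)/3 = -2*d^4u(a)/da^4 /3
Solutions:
 u(a) = (C1*sin(2^(3/4)*a/2) + C2*cos(2^(3/4)*a/2))*exp(-2^(3/4)*a/2) + (C3*sin(2^(3/4)*a/2) + C4*cos(2^(3/4)*a/2))*exp(2^(3/4)*a/2)


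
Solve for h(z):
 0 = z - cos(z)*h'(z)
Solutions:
 h(z) = C1 + Integral(z/cos(z), z)


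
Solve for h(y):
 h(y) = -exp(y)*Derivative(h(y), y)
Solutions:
 h(y) = C1*exp(exp(-y))


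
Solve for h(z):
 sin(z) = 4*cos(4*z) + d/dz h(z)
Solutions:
 h(z) = C1 - sin(4*z) - cos(z)


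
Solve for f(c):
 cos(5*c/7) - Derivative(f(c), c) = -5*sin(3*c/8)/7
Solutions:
 f(c) = C1 + 7*sin(5*c/7)/5 - 40*cos(3*c/8)/21


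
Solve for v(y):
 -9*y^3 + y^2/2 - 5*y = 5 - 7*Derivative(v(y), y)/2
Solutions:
 v(y) = C1 + 9*y^4/14 - y^3/21 + 5*y^2/7 + 10*y/7


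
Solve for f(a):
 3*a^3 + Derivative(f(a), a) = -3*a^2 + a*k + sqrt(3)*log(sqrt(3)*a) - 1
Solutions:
 f(a) = C1 - 3*a^4/4 - a^3 + a^2*k/2 + sqrt(3)*a*log(a) - sqrt(3)*a - a + sqrt(3)*a*log(3)/2


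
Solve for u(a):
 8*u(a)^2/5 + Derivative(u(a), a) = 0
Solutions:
 u(a) = 5/(C1 + 8*a)


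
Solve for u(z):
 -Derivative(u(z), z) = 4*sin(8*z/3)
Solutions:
 u(z) = C1 + 3*cos(8*z/3)/2


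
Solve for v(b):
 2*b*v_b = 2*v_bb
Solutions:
 v(b) = C1 + C2*erfi(sqrt(2)*b/2)


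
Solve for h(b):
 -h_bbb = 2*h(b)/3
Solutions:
 h(b) = C3*exp(-2^(1/3)*3^(2/3)*b/3) + (C1*sin(2^(1/3)*3^(1/6)*b/2) + C2*cos(2^(1/3)*3^(1/6)*b/2))*exp(2^(1/3)*3^(2/3)*b/6)


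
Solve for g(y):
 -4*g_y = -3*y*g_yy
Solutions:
 g(y) = C1 + C2*y^(7/3)


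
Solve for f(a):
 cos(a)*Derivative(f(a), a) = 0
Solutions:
 f(a) = C1


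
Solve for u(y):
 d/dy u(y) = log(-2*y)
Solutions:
 u(y) = C1 + y*log(-y) + y*(-1 + log(2))


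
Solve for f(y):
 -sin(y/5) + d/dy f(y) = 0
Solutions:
 f(y) = C1 - 5*cos(y/5)


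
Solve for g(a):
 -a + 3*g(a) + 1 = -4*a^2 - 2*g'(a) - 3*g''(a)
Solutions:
 g(a) = -4*a^2/3 + 19*a/9 + (C1*sin(2*sqrt(2)*a/3) + C2*cos(2*sqrt(2)*a/3))*exp(-a/3) + 25/27


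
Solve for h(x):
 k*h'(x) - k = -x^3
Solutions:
 h(x) = C1 + x - x^4/(4*k)


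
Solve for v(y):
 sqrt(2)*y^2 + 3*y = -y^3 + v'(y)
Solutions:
 v(y) = C1 + y^4/4 + sqrt(2)*y^3/3 + 3*y^2/2


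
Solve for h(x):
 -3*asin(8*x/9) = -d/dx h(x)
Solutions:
 h(x) = C1 + 3*x*asin(8*x/9) + 3*sqrt(81 - 64*x^2)/8


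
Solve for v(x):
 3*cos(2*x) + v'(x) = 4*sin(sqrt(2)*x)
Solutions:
 v(x) = C1 - 3*sin(2*x)/2 - 2*sqrt(2)*cos(sqrt(2)*x)


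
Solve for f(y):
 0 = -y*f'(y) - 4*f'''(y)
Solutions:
 f(y) = C1 + Integral(C2*airyai(-2^(1/3)*y/2) + C3*airybi(-2^(1/3)*y/2), y)


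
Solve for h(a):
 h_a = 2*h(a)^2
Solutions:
 h(a) = -1/(C1 + 2*a)


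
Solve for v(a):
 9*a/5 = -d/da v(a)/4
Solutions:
 v(a) = C1 - 18*a^2/5


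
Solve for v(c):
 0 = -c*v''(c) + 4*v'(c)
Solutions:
 v(c) = C1 + C2*c^5


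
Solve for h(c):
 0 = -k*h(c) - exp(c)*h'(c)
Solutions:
 h(c) = C1*exp(k*exp(-c))


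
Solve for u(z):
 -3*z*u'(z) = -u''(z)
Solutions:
 u(z) = C1 + C2*erfi(sqrt(6)*z/2)


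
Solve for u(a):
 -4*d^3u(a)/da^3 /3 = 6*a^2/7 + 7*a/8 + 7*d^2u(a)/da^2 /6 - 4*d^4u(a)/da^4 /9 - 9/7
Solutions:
 u(a) = C1 + C2*a + C3*exp(a*(6 - sqrt(78))/4) + C4*exp(a*(6 + sqrt(78))/4) - 3*a^4/49 + 425*a^3/2744 - 624*a^2/2401


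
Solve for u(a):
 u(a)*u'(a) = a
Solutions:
 u(a) = -sqrt(C1 + a^2)
 u(a) = sqrt(C1 + a^2)


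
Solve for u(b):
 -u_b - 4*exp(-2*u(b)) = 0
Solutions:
 u(b) = log(-sqrt(C1 - 8*b))
 u(b) = log(C1 - 8*b)/2


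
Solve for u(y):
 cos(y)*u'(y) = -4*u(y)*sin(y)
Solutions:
 u(y) = C1*cos(y)^4


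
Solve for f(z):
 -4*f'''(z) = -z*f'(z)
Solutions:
 f(z) = C1 + Integral(C2*airyai(2^(1/3)*z/2) + C3*airybi(2^(1/3)*z/2), z)


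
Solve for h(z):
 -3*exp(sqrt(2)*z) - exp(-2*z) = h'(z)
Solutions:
 h(z) = C1 - 3*sqrt(2)*exp(sqrt(2)*z)/2 + exp(-2*z)/2


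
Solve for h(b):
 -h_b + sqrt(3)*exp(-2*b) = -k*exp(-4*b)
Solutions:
 h(b) = C1 - k*exp(-4*b)/4 - sqrt(3)*exp(-2*b)/2


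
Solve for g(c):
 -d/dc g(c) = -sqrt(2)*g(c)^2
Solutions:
 g(c) = -1/(C1 + sqrt(2)*c)


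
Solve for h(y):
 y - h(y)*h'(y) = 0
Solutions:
 h(y) = -sqrt(C1 + y^2)
 h(y) = sqrt(C1 + y^2)


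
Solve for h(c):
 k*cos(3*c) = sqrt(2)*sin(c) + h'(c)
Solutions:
 h(c) = C1 + k*sin(3*c)/3 + sqrt(2)*cos(c)


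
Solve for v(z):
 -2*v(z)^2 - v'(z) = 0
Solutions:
 v(z) = 1/(C1 + 2*z)


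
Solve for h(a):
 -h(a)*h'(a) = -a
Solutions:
 h(a) = -sqrt(C1 + a^2)
 h(a) = sqrt(C1 + a^2)


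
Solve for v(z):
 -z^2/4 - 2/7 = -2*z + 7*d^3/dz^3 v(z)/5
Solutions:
 v(z) = C1 + C2*z + C3*z^2 - z^5/336 + 5*z^4/84 - 5*z^3/147


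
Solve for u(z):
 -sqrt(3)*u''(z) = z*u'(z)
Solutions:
 u(z) = C1 + C2*erf(sqrt(2)*3^(3/4)*z/6)


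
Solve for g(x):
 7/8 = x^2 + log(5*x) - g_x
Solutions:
 g(x) = C1 + x^3/3 + x*log(x) - 15*x/8 + x*log(5)


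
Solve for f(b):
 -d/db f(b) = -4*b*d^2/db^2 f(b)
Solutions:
 f(b) = C1 + C2*b^(5/4)


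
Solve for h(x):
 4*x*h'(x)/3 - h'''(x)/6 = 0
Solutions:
 h(x) = C1 + Integral(C2*airyai(2*x) + C3*airybi(2*x), x)


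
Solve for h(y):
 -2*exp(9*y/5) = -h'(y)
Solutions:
 h(y) = C1 + 10*exp(9*y/5)/9


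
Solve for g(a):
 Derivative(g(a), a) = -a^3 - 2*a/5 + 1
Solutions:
 g(a) = C1 - a^4/4 - a^2/5 + a


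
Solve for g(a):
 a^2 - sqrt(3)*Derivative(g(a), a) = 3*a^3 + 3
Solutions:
 g(a) = C1 - sqrt(3)*a^4/4 + sqrt(3)*a^3/9 - sqrt(3)*a


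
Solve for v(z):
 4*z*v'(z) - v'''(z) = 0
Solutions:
 v(z) = C1 + Integral(C2*airyai(2^(2/3)*z) + C3*airybi(2^(2/3)*z), z)


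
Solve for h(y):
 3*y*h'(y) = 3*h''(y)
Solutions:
 h(y) = C1 + C2*erfi(sqrt(2)*y/2)


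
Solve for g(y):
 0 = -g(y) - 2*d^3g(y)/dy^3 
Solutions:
 g(y) = C3*exp(-2^(2/3)*y/2) + (C1*sin(2^(2/3)*sqrt(3)*y/4) + C2*cos(2^(2/3)*sqrt(3)*y/4))*exp(2^(2/3)*y/4)


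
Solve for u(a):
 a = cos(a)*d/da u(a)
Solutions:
 u(a) = C1 + Integral(a/cos(a), a)


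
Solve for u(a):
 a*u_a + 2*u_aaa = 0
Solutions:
 u(a) = C1 + Integral(C2*airyai(-2^(2/3)*a/2) + C3*airybi(-2^(2/3)*a/2), a)


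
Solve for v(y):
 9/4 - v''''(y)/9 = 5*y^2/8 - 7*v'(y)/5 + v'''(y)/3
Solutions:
 v(y) = C1 + C2*exp(-y*(10^(1/3)/(2*(3*sqrt(301) + 53)^(1/3)) + 1 + 10^(2/3)*(3*sqrt(301) + 53)^(1/3)/20))*sin(10^(1/3)*sqrt(3)*y*(-10^(1/3)*(3*sqrt(301) + 53)^(1/3) + 10/(3*sqrt(301) + 53)^(1/3))/20) + C3*exp(-y*(10^(1/3)/(2*(3*sqrt(301) + 53)^(1/3)) + 1 + 10^(2/3)*(3*sqrt(301) + 53)^(1/3)/20))*cos(10^(1/3)*sqrt(3)*y*(-10^(1/3)*(3*sqrt(301) + 53)^(1/3) + 10/(3*sqrt(301) + 53)^(1/3))/20) + C4*exp(y*(-1 + 10^(1/3)/(3*sqrt(301) + 53)^(1/3) + 10^(2/3)*(3*sqrt(301) + 53)^(1/3)/10)) + 25*y^3/168 - 205*y/147


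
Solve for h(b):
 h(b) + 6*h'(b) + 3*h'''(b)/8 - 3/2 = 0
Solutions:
 h(b) = C1*exp(6^(1/3)*b*(-8*3^(1/3)/(3 + sqrt(777))^(1/3) + 2^(1/3)*(3 + sqrt(777))^(1/3))/6)*sin(2^(1/3)*3^(1/6)*b*(4/(3 + sqrt(777))^(1/3) + 2^(1/3)*3^(2/3)*(3 + sqrt(777))^(1/3)/6)) + C2*exp(6^(1/3)*b*(-8*3^(1/3)/(3 + sqrt(777))^(1/3) + 2^(1/3)*(3 + sqrt(777))^(1/3))/6)*cos(2^(1/3)*3^(1/6)*b*(4/(3 + sqrt(777))^(1/3) + 2^(1/3)*3^(2/3)*(3 + sqrt(777))^(1/3)/6)) + C3*exp(-6^(1/3)*b*(-8*3^(1/3)/(3 + sqrt(777))^(1/3) + 2^(1/3)*(3 + sqrt(777))^(1/3))/3) + 3/2


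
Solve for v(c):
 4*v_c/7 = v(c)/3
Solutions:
 v(c) = C1*exp(7*c/12)


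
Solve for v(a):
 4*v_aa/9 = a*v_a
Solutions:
 v(a) = C1 + C2*erfi(3*sqrt(2)*a/4)


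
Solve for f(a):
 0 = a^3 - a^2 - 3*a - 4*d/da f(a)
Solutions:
 f(a) = C1 + a^4/16 - a^3/12 - 3*a^2/8


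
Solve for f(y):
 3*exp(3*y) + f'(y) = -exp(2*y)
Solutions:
 f(y) = C1 - exp(3*y) - exp(2*y)/2


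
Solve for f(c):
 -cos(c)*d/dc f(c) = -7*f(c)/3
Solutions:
 f(c) = C1*(sin(c) + 1)^(7/6)/(sin(c) - 1)^(7/6)


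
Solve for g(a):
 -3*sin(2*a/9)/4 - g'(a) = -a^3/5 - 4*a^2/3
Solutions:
 g(a) = C1 + a^4/20 + 4*a^3/9 + 27*cos(2*a/9)/8


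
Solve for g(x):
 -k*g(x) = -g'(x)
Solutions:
 g(x) = C1*exp(k*x)


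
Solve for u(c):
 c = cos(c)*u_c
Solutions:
 u(c) = C1 + Integral(c/cos(c), c)


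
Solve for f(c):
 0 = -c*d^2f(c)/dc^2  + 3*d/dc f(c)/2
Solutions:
 f(c) = C1 + C2*c^(5/2)


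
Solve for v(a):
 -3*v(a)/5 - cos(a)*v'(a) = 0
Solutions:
 v(a) = C1*(sin(a) - 1)^(3/10)/(sin(a) + 1)^(3/10)


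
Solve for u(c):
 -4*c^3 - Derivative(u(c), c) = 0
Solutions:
 u(c) = C1 - c^4


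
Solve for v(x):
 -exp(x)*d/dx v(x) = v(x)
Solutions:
 v(x) = C1*exp(exp(-x))


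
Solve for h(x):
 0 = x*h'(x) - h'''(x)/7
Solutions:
 h(x) = C1 + Integral(C2*airyai(7^(1/3)*x) + C3*airybi(7^(1/3)*x), x)


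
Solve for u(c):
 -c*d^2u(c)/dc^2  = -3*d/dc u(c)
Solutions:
 u(c) = C1 + C2*c^4


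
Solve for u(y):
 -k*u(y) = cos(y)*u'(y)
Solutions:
 u(y) = C1*exp(k*(log(sin(y) - 1) - log(sin(y) + 1))/2)


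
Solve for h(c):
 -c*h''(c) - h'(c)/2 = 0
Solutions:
 h(c) = C1 + C2*sqrt(c)


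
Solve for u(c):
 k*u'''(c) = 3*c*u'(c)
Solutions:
 u(c) = C1 + Integral(C2*airyai(3^(1/3)*c*(1/k)^(1/3)) + C3*airybi(3^(1/3)*c*(1/k)^(1/3)), c)


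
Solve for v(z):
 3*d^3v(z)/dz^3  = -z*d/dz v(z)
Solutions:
 v(z) = C1 + Integral(C2*airyai(-3^(2/3)*z/3) + C3*airybi(-3^(2/3)*z/3), z)


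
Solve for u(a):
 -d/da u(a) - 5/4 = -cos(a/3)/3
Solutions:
 u(a) = C1 - 5*a/4 + sin(a/3)


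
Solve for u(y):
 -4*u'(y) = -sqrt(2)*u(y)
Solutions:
 u(y) = C1*exp(sqrt(2)*y/4)


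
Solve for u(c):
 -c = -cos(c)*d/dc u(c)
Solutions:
 u(c) = C1 + Integral(c/cos(c), c)


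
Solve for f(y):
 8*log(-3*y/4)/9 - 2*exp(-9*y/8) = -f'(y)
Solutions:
 f(y) = C1 - 8*y*log(-y)/9 + 8*y*(-log(3) + 1 + 2*log(2))/9 - 16*exp(-9*y/8)/9


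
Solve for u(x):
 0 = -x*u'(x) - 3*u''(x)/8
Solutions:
 u(x) = C1 + C2*erf(2*sqrt(3)*x/3)


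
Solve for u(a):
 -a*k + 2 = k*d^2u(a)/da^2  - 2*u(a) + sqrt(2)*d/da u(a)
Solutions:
 u(a) = C1*exp(sqrt(2)*a*(sqrt(4*k + 1) - 1)/(2*k)) + C2*exp(-sqrt(2)*a*(sqrt(4*k + 1) + 1)/(2*k)) + a*k/2 + sqrt(2)*k/4 - 1


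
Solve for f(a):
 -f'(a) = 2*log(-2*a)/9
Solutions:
 f(a) = C1 - 2*a*log(-a)/9 + 2*a*(1 - log(2))/9


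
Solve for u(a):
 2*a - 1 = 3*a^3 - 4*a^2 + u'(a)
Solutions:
 u(a) = C1 - 3*a^4/4 + 4*a^3/3 + a^2 - a


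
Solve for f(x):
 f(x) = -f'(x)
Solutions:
 f(x) = C1*exp(-x)


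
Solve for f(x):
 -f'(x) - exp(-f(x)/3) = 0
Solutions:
 f(x) = 3*log(C1 - x/3)


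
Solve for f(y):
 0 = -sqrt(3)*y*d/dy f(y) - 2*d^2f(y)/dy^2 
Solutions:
 f(y) = C1 + C2*erf(3^(1/4)*y/2)


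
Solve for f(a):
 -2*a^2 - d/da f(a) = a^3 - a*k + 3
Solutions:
 f(a) = C1 - a^4/4 - 2*a^3/3 + a^2*k/2 - 3*a


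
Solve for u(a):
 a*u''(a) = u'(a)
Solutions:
 u(a) = C1 + C2*a^2


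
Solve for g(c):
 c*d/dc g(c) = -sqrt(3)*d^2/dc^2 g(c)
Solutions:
 g(c) = C1 + C2*erf(sqrt(2)*3^(3/4)*c/6)


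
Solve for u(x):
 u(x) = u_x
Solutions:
 u(x) = C1*exp(x)


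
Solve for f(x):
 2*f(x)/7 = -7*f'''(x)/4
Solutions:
 f(x) = C3*exp(-2*7^(1/3)*x/7) + (C1*sin(sqrt(3)*7^(1/3)*x/7) + C2*cos(sqrt(3)*7^(1/3)*x/7))*exp(7^(1/3)*x/7)


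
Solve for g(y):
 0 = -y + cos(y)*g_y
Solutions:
 g(y) = C1 + Integral(y/cos(y), y)


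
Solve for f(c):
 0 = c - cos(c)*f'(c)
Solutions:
 f(c) = C1 + Integral(c/cos(c), c)


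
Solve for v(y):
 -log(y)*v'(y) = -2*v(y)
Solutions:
 v(y) = C1*exp(2*li(y))


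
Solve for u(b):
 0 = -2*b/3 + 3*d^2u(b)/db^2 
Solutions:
 u(b) = C1 + C2*b + b^3/27


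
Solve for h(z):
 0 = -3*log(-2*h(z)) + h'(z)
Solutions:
 -Integral(1/(log(-_y) + log(2)), (_y, h(z)))/3 = C1 - z


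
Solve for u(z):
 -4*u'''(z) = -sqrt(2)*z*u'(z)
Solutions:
 u(z) = C1 + Integral(C2*airyai(sqrt(2)*z/2) + C3*airybi(sqrt(2)*z/2), z)


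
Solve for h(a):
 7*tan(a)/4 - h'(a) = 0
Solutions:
 h(a) = C1 - 7*log(cos(a))/4


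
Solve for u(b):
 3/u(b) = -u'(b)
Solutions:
 u(b) = -sqrt(C1 - 6*b)
 u(b) = sqrt(C1 - 6*b)


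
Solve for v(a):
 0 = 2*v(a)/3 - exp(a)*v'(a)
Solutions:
 v(a) = C1*exp(-2*exp(-a)/3)


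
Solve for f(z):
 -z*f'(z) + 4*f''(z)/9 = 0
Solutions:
 f(z) = C1 + C2*erfi(3*sqrt(2)*z/4)


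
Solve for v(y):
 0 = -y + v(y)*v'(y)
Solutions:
 v(y) = -sqrt(C1 + y^2)
 v(y) = sqrt(C1 + y^2)


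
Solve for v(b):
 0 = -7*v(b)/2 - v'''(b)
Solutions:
 v(b) = C3*exp(-2^(2/3)*7^(1/3)*b/2) + (C1*sin(2^(2/3)*sqrt(3)*7^(1/3)*b/4) + C2*cos(2^(2/3)*sqrt(3)*7^(1/3)*b/4))*exp(2^(2/3)*7^(1/3)*b/4)


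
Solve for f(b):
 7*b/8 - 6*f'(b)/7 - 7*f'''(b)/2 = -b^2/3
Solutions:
 f(b) = C1 + C2*sin(2*sqrt(3)*b/7) + C3*cos(2*sqrt(3)*b/7) + 7*b^3/54 + 49*b^2/96 - 343*b/108


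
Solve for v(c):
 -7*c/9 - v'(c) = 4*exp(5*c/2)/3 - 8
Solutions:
 v(c) = C1 - 7*c^2/18 + 8*c - 8*exp(5*c/2)/15


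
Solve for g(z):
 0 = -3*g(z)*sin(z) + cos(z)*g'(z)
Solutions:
 g(z) = C1/cos(z)^3


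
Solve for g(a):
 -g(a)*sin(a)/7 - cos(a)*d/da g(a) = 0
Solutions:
 g(a) = C1*cos(a)^(1/7)


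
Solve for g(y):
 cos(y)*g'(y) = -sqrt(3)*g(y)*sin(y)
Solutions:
 g(y) = C1*cos(y)^(sqrt(3))


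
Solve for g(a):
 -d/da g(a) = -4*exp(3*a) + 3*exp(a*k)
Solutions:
 g(a) = C1 + 4*exp(3*a)/3 - 3*exp(a*k)/k


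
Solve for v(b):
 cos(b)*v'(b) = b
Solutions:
 v(b) = C1 + Integral(b/cos(b), b)


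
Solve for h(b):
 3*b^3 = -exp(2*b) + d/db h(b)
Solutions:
 h(b) = C1 + 3*b^4/4 + exp(2*b)/2


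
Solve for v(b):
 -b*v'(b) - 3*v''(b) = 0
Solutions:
 v(b) = C1 + C2*erf(sqrt(6)*b/6)


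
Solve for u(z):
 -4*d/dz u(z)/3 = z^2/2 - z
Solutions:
 u(z) = C1 - z^3/8 + 3*z^2/8


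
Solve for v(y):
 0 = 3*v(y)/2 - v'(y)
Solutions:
 v(y) = C1*exp(3*y/2)


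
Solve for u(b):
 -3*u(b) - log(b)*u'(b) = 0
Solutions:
 u(b) = C1*exp(-3*li(b))


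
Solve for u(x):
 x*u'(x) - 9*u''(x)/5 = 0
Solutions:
 u(x) = C1 + C2*erfi(sqrt(10)*x/6)


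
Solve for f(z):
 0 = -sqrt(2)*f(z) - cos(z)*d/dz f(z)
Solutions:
 f(z) = C1*(sin(z) - 1)^(sqrt(2)/2)/(sin(z) + 1)^(sqrt(2)/2)


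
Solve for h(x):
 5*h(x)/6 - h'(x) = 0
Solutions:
 h(x) = C1*exp(5*x/6)


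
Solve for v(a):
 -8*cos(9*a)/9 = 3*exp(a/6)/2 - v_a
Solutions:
 v(a) = C1 + 9*exp(a/6) + 8*sin(9*a)/81


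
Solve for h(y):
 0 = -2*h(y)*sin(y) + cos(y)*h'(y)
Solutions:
 h(y) = C1/cos(y)^2


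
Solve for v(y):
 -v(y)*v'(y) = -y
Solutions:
 v(y) = -sqrt(C1 + y^2)
 v(y) = sqrt(C1 + y^2)


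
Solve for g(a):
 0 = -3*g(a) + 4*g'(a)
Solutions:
 g(a) = C1*exp(3*a/4)


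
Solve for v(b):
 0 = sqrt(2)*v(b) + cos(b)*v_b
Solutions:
 v(b) = C1*(sin(b) - 1)^(sqrt(2)/2)/(sin(b) + 1)^(sqrt(2)/2)


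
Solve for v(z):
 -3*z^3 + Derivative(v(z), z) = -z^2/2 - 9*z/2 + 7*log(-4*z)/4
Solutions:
 v(z) = C1 + 3*z^4/4 - z^3/6 - 9*z^2/4 + 7*z*log(-z)/4 + 7*z*(-1 + 2*log(2))/4


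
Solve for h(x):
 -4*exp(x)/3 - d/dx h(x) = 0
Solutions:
 h(x) = C1 - 4*exp(x)/3


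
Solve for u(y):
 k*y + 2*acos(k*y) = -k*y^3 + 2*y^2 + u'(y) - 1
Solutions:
 u(y) = C1 + k*y^4/4 + k*y^2/2 - 2*y^3/3 + y + 2*Piecewise((y*acos(k*y) - sqrt(-k^2*y^2 + 1)/k, Ne(k, 0)), (pi*y/2, True))


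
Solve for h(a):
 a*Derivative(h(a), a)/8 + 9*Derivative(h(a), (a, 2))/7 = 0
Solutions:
 h(a) = C1 + C2*erf(sqrt(7)*a/12)


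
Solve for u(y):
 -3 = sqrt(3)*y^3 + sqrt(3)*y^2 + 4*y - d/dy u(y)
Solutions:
 u(y) = C1 + sqrt(3)*y^4/4 + sqrt(3)*y^3/3 + 2*y^2 + 3*y


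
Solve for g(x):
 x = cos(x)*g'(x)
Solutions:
 g(x) = C1 + Integral(x/cos(x), x)


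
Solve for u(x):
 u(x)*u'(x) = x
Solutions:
 u(x) = -sqrt(C1 + x^2)
 u(x) = sqrt(C1 + x^2)


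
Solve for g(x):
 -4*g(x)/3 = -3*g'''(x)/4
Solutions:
 g(x) = C3*exp(2*6^(1/3)*x/3) + (C1*sin(2^(1/3)*3^(5/6)*x/3) + C2*cos(2^(1/3)*3^(5/6)*x/3))*exp(-6^(1/3)*x/3)


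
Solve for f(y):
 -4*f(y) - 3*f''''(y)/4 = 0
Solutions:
 f(y) = (C1*sin(sqrt(2)*3^(3/4)*y/3) + C2*cos(sqrt(2)*3^(3/4)*y/3))*exp(-sqrt(2)*3^(3/4)*y/3) + (C3*sin(sqrt(2)*3^(3/4)*y/3) + C4*cos(sqrt(2)*3^(3/4)*y/3))*exp(sqrt(2)*3^(3/4)*y/3)


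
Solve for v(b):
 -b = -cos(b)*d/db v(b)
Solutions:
 v(b) = C1 + Integral(b/cos(b), b)


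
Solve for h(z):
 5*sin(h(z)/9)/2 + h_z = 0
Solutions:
 5*z/2 + 9*log(cos(h(z)/9) - 1)/2 - 9*log(cos(h(z)/9) + 1)/2 = C1


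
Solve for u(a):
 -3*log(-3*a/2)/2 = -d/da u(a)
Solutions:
 u(a) = C1 + 3*a*log(-a)/2 + 3*a*(-1 - log(2) + log(3))/2


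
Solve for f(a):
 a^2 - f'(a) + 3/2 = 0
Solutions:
 f(a) = C1 + a^3/3 + 3*a/2


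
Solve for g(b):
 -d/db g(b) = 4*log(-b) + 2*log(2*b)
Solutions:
 g(b) = C1 - 6*b*log(b) + 2*b*(-log(2) + 3 - 2*I*pi)


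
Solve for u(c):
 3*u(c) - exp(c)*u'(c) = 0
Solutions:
 u(c) = C1*exp(-3*exp(-c))


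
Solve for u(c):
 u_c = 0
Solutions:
 u(c) = C1


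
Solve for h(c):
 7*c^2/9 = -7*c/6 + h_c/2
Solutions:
 h(c) = C1 + 14*c^3/27 + 7*c^2/6


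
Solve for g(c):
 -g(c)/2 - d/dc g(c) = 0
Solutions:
 g(c) = C1*exp(-c/2)


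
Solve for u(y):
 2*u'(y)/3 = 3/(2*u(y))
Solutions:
 u(y) = -sqrt(C1 + 18*y)/2
 u(y) = sqrt(C1 + 18*y)/2


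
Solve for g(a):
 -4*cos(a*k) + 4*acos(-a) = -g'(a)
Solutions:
 g(a) = C1 - 4*a*acos(-a) - 4*sqrt(1 - a^2) + 4*Piecewise((sin(a*k)/k, Ne(k, 0)), (a, True))


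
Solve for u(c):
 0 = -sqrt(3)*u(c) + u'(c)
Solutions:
 u(c) = C1*exp(sqrt(3)*c)


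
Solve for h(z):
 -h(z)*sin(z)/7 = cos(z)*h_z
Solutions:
 h(z) = C1*cos(z)^(1/7)


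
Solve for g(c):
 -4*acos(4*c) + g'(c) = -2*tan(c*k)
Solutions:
 g(c) = C1 + 4*c*acos(4*c) - sqrt(1 - 16*c^2) - 2*Piecewise((-log(cos(c*k))/k, Ne(k, 0)), (0, True))


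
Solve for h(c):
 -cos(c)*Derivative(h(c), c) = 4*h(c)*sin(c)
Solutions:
 h(c) = C1*cos(c)^4


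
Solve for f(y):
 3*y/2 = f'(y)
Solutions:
 f(y) = C1 + 3*y^2/4


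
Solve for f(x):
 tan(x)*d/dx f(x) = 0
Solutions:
 f(x) = C1


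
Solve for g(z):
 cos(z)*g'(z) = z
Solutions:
 g(z) = C1 + Integral(z/cos(z), z)


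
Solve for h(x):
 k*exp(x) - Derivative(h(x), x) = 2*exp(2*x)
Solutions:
 h(x) = C1 + k*exp(x) - exp(2*x)


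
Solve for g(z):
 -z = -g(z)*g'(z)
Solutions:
 g(z) = -sqrt(C1 + z^2)
 g(z) = sqrt(C1 + z^2)


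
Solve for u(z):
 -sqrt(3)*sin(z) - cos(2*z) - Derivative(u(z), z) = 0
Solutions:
 u(z) = C1 - sin(2*z)/2 + sqrt(3)*cos(z)


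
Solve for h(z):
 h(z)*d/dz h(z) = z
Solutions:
 h(z) = -sqrt(C1 + z^2)
 h(z) = sqrt(C1 + z^2)


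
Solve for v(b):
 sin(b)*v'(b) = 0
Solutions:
 v(b) = C1


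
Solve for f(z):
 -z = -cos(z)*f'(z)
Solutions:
 f(z) = C1 + Integral(z/cos(z), z)


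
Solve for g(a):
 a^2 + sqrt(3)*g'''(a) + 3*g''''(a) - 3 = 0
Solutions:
 g(a) = C1 + C2*a + C3*a^2 + C4*exp(-sqrt(3)*a/3) - sqrt(3)*a^5/180 + a^4/12 - sqrt(3)*a^3/6


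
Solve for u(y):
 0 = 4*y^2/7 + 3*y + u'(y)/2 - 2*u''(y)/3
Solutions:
 u(y) = C1 + C2*exp(3*y/4) - 8*y^3/21 - 95*y^2/21 - 760*y/63


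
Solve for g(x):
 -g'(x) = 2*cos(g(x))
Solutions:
 g(x) = pi - asin((C1 + exp(4*x))/(C1 - exp(4*x)))
 g(x) = asin((C1 + exp(4*x))/(C1 - exp(4*x)))


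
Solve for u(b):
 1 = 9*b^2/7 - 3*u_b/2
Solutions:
 u(b) = C1 + 2*b^3/7 - 2*b/3


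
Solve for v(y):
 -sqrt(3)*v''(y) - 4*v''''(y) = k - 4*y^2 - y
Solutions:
 v(y) = C1 + C2*y + C3*sin(3^(1/4)*y/2) + C4*cos(3^(1/4)*y/2) + sqrt(3)*y^4/9 + sqrt(3)*y^3/18 + y^2*(-sqrt(3)*k - 32)/6


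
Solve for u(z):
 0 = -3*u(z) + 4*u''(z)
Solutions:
 u(z) = C1*exp(-sqrt(3)*z/2) + C2*exp(sqrt(3)*z/2)


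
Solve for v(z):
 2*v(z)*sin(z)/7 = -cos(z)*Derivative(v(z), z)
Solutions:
 v(z) = C1*cos(z)^(2/7)


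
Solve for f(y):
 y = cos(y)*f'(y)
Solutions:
 f(y) = C1 + Integral(y/cos(y), y)


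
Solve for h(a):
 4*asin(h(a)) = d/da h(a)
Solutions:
 Integral(1/asin(_y), (_y, h(a))) = C1 + 4*a


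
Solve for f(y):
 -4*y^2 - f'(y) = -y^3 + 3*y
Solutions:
 f(y) = C1 + y^4/4 - 4*y^3/3 - 3*y^2/2


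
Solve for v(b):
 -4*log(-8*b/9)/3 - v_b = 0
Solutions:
 v(b) = C1 - 4*b*log(-b)/3 + b*(-4*log(2) + 4/3 + 8*log(3)/3)


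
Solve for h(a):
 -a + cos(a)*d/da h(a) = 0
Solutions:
 h(a) = C1 + Integral(a/cos(a), a)


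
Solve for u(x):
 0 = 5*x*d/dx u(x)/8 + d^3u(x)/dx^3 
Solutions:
 u(x) = C1 + Integral(C2*airyai(-5^(1/3)*x/2) + C3*airybi(-5^(1/3)*x/2), x)


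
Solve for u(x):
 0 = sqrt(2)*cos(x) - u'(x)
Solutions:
 u(x) = C1 + sqrt(2)*sin(x)


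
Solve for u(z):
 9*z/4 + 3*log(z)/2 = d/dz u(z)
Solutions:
 u(z) = C1 + 9*z^2/8 + 3*z*log(z)/2 - 3*z/2


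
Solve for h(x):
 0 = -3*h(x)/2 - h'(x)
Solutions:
 h(x) = C1*exp(-3*x/2)


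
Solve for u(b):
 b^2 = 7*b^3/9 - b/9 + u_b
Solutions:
 u(b) = C1 - 7*b^4/36 + b^3/3 + b^2/18


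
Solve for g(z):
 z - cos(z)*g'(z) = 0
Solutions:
 g(z) = C1 + Integral(z/cos(z), z)


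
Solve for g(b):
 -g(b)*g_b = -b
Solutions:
 g(b) = -sqrt(C1 + b^2)
 g(b) = sqrt(C1 + b^2)


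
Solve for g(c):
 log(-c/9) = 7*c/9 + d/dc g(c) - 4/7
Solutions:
 g(c) = C1 - 7*c^2/18 + c*log(-c) + c*(-2*log(3) - 3/7)


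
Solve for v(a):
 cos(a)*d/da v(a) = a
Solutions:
 v(a) = C1 + Integral(a/cos(a), a)


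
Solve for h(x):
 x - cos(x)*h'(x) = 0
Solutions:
 h(x) = C1 + Integral(x/cos(x), x)


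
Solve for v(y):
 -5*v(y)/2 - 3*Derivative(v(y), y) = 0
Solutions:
 v(y) = C1*exp(-5*y/6)


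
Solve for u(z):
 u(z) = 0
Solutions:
 u(z) = 0


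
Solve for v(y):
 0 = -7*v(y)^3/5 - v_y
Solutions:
 v(y) = -sqrt(10)*sqrt(-1/(C1 - 7*y))/2
 v(y) = sqrt(10)*sqrt(-1/(C1 - 7*y))/2


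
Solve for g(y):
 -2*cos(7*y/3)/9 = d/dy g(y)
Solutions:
 g(y) = C1 - 2*sin(7*y/3)/21


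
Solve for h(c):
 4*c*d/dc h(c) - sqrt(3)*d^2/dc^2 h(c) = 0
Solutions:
 h(c) = C1 + C2*erfi(sqrt(2)*3^(3/4)*c/3)


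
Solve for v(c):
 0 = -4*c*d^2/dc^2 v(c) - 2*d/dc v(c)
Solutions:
 v(c) = C1 + C2*sqrt(c)


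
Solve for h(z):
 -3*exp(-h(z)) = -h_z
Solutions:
 h(z) = log(C1 + 3*z)


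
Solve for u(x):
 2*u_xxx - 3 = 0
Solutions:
 u(x) = C1 + C2*x + C3*x^2 + x^3/4


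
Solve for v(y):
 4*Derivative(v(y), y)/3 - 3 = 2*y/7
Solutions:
 v(y) = C1 + 3*y^2/28 + 9*y/4


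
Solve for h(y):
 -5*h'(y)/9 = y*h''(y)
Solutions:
 h(y) = C1 + C2*y^(4/9)


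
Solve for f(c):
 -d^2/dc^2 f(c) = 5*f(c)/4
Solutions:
 f(c) = C1*sin(sqrt(5)*c/2) + C2*cos(sqrt(5)*c/2)


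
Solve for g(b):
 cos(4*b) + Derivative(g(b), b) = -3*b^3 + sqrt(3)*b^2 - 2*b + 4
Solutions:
 g(b) = C1 - 3*b^4/4 + sqrt(3)*b^3/3 - b^2 + 4*b - sin(4*b)/4


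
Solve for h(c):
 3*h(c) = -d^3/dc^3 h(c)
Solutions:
 h(c) = C3*exp(-3^(1/3)*c) + (C1*sin(3^(5/6)*c/2) + C2*cos(3^(5/6)*c/2))*exp(3^(1/3)*c/2)


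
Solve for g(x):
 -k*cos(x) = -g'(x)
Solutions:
 g(x) = C1 + k*sin(x)


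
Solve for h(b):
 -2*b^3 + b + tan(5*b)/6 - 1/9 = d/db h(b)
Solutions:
 h(b) = C1 - b^4/2 + b^2/2 - b/9 - log(cos(5*b))/30


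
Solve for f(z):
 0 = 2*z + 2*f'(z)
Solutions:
 f(z) = C1 - z^2/2


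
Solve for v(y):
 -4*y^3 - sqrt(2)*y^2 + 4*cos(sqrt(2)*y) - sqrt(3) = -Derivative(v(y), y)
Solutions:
 v(y) = C1 + y^4 + sqrt(2)*y^3/3 + sqrt(3)*y - 2*sqrt(2)*sin(sqrt(2)*y)


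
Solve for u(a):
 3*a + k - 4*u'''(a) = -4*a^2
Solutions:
 u(a) = C1 + C2*a + C3*a^2 + a^5/60 + a^4/32 + a^3*k/24


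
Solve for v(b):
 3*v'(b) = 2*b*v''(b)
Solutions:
 v(b) = C1 + C2*b^(5/2)


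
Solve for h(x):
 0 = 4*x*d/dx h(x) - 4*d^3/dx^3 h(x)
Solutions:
 h(x) = C1 + Integral(C2*airyai(x) + C3*airybi(x), x)


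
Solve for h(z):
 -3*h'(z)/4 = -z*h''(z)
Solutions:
 h(z) = C1 + C2*z^(7/4)


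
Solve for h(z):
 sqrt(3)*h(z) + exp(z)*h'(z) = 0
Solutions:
 h(z) = C1*exp(sqrt(3)*exp(-z))


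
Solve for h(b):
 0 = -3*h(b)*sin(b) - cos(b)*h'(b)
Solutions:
 h(b) = C1*cos(b)^3


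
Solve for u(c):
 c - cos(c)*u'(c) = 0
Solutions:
 u(c) = C1 + Integral(c/cos(c), c)


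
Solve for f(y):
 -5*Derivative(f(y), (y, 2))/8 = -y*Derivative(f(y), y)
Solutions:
 f(y) = C1 + C2*erfi(2*sqrt(5)*y/5)


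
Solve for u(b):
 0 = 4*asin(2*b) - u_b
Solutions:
 u(b) = C1 + 4*b*asin(2*b) + 2*sqrt(1 - 4*b^2)


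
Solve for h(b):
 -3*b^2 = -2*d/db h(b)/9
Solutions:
 h(b) = C1 + 9*b^3/2


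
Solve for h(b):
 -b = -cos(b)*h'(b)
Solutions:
 h(b) = C1 + Integral(b/cos(b), b)


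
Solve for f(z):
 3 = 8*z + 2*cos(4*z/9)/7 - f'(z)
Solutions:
 f(z) = C1 + 4*z^2 - 3*z + 9*sin(4*z/9)/14


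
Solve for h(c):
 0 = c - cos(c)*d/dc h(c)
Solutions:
 h(c) = C1 + Integral(c/cos(c), c)


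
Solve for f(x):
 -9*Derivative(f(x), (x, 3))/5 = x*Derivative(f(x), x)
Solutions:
 f(x) = C1 + Integral(C2*airyai(-15^(1/3)*x/3) + C3*airybi(-15^(1/3)*x/3), x)


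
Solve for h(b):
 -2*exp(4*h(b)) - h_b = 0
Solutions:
 h(b) = log(-I*(1/(C1 + 8*b))^(1/4))
 h(b) = log(I*(1/(C1 + 8*b))^(1/4))
 h(b) = log(-(1/(C1 + 8*b))^(1/4))
 h(b) = log(1/(C1 + 8*b))/4


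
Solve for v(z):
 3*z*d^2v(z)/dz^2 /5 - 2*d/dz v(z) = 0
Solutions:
 v(z) = C1 + C2*z^(13/3)


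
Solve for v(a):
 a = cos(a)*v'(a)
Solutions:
 v(a) = C1 + Integral(a/cos(a), a)


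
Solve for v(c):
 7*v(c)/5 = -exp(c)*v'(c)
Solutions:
 v(c) = C1*exp(7*exp(-c)/5)


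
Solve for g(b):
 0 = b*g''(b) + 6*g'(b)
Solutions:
 g(b) = C1 + C2/b^5


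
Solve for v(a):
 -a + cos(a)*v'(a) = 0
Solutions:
 v(a) = C1 + Integral(a/cos(a), a)


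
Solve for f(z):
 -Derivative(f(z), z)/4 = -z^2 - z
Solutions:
 f(z) = C1 + 4*z^3/3 + 2*z^2


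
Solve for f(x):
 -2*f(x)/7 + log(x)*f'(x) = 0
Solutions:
 f(x) = C1*exp(2*li(x)/7)


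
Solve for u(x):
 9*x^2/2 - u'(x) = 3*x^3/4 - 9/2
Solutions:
 u(x) = C1 - 3*x^4/16 + 3*x^3/2 + 9*x/2


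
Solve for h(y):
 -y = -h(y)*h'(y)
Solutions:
 h(y) = -sqrt(C1 + y^2)
 h(y) = sqrt(C1 + y^2)


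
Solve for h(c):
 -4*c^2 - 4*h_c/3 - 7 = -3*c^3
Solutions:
 h(c) = C1 + 9*c^4/16 - c^3 - 21*c/4


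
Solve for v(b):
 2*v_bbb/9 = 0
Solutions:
 v(b) = C1 + C2*b + C3*b^2


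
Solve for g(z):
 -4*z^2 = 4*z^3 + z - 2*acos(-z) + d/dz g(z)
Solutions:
 g(z) = C1 - z^4 - 4*z^3/3 - z^2/2 + 2*z*acos(-z) + 2*sqrt(1 - z^2)


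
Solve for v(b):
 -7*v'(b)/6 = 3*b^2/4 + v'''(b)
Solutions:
 v(b) = C1 + C2*sin(sqrt(42)*b/6) + C3*cos(sqrt(42)*b/6) - 3*b^3/14 + 54*b/49


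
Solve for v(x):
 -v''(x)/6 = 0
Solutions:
 v(x) = C1 + C2*x


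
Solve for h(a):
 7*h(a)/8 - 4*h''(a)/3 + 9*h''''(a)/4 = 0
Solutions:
 h(a) = (C1*sin(2^(3/4)*sqrt(3)*7^(1/4)*a*sin(atan(sqrt(878)/16)/2)/6) + C2*cos(2^(3/4)*sqrt(3)*7^(1/4)*a*sin(atan(sqrt(878)/16)/2)/6))*exp(-2^(3/4)*sqrt(3)*7^(1/4)*a*cos(atan(sqrt(878)/16)/2)/6) + (C3*sin(2^(3/4)*sqrt(3)*7^(1/4)*a*sin(atan(sqrt(878)/16)/2)/6) + C4*cos(2^(3/4)*sqrt(3)*7^(1/4)*a*sin(atan(sqrt(878)/16)/2)/6))*exp(2^(3/4)*sqrt(3)*7^(1/4)*a*cos(atan(sqrt(878)/16)/2)/6)


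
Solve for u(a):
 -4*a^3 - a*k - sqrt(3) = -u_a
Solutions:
 u(a) = C1 + a^4 + a^2*k/2 + sqrt(3)*a


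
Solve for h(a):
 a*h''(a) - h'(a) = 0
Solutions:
 h(a) = C1 + C2*a^2


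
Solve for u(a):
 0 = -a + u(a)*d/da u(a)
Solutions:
 u(a) = -sqrt(C1 + a^2)
 u(a) = sqrt(C1 + a^2)


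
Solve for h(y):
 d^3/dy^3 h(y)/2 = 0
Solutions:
 h(y) = C1 + C2*y + C3*y^2


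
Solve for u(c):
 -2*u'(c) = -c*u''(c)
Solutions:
 u(c) = C1 + C2*c^3


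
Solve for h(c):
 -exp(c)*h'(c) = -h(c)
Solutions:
 h(c) = C1*exp(-exp(-c))


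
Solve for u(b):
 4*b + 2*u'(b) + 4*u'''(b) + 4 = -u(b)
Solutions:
 u(b) = C1*exp(-3^(1/3)*b*(-(9 + sqrt(105))^(1/3) + 2*3^(1/3)/(9 + sqrt(105))^(1/3))/12)*sin(3^(1/6)*b*(6/(9 + sqrt(105))^(1/3) + 3^(2/3)*(9 + sqrt(105))^(1/3))/12) + C2*exp(-3^(1/3)*b*(-(9 + sqrt(105))^(1/3) + 2*3^(1/3)/(9 + sqrt(105))^(1/3))/12)*cos(3^(1/6)*b*(6/(9 + sqrt(105))^(1/3) + 3^(2/3)*(9 + sqrt(105))^(1/3))/12) + C3*exp(3^(1/3)*b*(-(9 + sqrt(105))^(1/3) + 2*3^(1/3)/(9 + sqrt(105))^(1/3))/6) - 4*b + 4


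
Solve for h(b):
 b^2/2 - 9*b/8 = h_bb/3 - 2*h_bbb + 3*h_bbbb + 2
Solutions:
 h(b) = C1 + C4*exp(b/3) + b^4/8 + 39*b^3/16 + 219*b^2/8 + b*(C2 + C3*exp(b)^(1/3))


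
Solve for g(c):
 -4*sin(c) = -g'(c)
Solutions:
 g(c) = C1 - 4*cos(c)


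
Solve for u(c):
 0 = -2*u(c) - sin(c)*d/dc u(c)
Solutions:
 u(c) = C1*(cos(c) + 1)/(cos(c) - 1)


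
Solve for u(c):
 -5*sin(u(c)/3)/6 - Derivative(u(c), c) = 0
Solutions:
 5*c/6 + 3*log(cos(u(c)/3) - 1)/2 - 3*log(cos(u(c)/3) + 1)/2 = C1


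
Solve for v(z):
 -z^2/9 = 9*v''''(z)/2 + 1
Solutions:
 v(z) = C1 + C2*z + C3*z^2 + C4*z^3 - z^6/14580 - z^4/108


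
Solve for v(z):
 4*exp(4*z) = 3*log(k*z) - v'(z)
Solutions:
 v(z) = C1 + 3*z*log(k*z) - 3*z - exp(4*z)


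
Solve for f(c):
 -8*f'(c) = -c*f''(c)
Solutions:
 f(c) = C1 + C2*c^9


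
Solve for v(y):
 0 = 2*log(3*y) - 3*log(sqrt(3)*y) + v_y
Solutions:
 v(y) = C1 + y*log(y) - y - y*log(3)/2


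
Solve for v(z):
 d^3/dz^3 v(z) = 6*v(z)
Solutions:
 v(z) = C3*exp(6^(1/3)*z) + (C1*sin(2^(1/3)*3^(5/6)*z/2) + C2*cos(2^(1/3)*3^(5/6)*z/2))*exp(-6^(1/3)*z/2)


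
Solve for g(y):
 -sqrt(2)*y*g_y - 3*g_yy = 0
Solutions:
 g(y) = C1 + C2*erf(2^(3/4)*sqrt(3)*y/6)


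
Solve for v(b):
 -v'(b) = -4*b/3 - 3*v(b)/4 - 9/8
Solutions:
 v(b) = C1*exp(3*b/4) - 16*b/9 - 209/54


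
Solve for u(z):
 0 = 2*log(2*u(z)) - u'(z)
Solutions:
 -Integral(1/(log(_y) + log(2)), (_y, u(z)))/2 = C1 - z


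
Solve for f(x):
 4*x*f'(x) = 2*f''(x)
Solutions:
 f(x) = C1 + C2*erfi(x)


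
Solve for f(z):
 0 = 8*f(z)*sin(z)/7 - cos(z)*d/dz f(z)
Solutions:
 f(z) = C1/cos(z)^(8/7)


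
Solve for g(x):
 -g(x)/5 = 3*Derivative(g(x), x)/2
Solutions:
 g(x) = C1*exp(-2*x/15)


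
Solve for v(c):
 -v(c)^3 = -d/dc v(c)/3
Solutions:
 v(c) = -sqrt(2)*sqrt(-1/(C1 + 3*c))/2
 v(c) = sqrt(2)*sqrt(-1/(C1 + 3*c))/2


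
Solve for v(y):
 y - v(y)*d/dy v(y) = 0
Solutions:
 v(y) = -sqrt(C1 + y^2)
 v(y) = sqrt(C1 + y^2)


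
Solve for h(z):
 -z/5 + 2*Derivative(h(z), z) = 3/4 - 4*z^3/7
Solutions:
 h(z) = C1 - z^4/14 + z^2/20 + 3*z/8


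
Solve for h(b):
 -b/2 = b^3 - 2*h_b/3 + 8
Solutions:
 h(b) = C1 + 3*b^4/8 + 3*b^2/8 + 12*b


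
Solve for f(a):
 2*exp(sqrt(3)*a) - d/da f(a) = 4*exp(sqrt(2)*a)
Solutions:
 f(a) = C1 - 2*sqrt(2)*exp(sqrt(2)*a) + 2*sqrt(3)*exp(sqrt(3)*a)/3


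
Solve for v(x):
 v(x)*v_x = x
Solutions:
 v(x) = -sqrt(C1 + x^2)
 v(x) = sqrt(C1 + x^2)


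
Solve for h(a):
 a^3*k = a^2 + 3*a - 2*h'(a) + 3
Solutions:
 h(a) = C1 - a^4*k/8 + a^3/6 + 3*a^2/4 + 3*a/2


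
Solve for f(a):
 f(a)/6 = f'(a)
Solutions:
 f(a) = C1*exp(a/6)


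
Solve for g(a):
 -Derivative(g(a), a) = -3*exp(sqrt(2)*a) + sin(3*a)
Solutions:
 g(a) = C1 + 3*sqrt(2)*exp(sqrt(2)*a)/2 + cos(3*a)/3


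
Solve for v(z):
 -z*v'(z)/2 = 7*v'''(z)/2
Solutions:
 v(z) = C1 + Integral(C2*airyai(-7^(2/3)*z/7) + C3*airybi(-7^(2/3)*z/7), z)


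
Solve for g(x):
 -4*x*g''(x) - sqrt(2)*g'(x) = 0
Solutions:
 g(x) = C1 + C2*x^(1 - sqrt(2)/4)


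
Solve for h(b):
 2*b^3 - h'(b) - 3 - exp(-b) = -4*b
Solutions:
 h(b) = C1 + b^4/2 + 2*b^2 - 3*b + exp(-b)


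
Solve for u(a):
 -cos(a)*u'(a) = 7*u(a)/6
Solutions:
 u(a) = C1*(sin(a) - 1)^(7/12)/(sin(a) + 1)^(7/12)


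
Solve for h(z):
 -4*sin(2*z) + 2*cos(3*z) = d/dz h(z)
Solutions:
 h(z) = C1 + 2*sin(3*z)/3 + 2*cos(2*z)


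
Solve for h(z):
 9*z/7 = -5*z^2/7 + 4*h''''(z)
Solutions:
 h(z) = C1 + C2*z + C3*z^2 + C4*z^3 + z^6/2016 + 3*z^5/1120


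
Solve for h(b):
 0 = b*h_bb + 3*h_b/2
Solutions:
 h(b) = C1 + C2/sqrt(b)


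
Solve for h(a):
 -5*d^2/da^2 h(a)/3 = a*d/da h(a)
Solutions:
 h(a) = C1 + C2*erf(sqrt(30)*a/10)


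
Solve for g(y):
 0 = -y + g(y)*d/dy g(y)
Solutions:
 g(y) = -sqrt(C1 + y^2)
 g(y) = sqrt(C1 + y^2)


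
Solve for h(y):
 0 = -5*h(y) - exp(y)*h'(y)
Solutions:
 h(y) = C1*exp(5*exp(-y))


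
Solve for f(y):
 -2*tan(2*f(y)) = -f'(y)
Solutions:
 f(y) = -asin(C1*exp(4*y))/2 + pi/2
 f(y) = asin(C1*exp(4*y))/2


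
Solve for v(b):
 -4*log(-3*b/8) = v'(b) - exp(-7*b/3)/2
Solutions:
 v(b) = C1 - 4*b*log(-b) + 4*b*(-log(3) + 1 + 3*log(2)) - 3*exp(-7*b/3)/14


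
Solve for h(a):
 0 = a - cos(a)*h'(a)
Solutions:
 h(a) = C1 + Integral(a/cos(a), a)


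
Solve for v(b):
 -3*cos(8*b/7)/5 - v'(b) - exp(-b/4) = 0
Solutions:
 v(b) = C1 - 21*sin(8*b/7)/40 + 4*exp(-b/4)


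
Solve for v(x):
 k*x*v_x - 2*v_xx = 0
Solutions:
 v(x) = Piecewise((-sqrt(pi)*C1*erf(x*sqrt(-k)/2)/sqrt(-k) - C2, (k > 0) | (k < 0)), (-C1*x - C2, True))


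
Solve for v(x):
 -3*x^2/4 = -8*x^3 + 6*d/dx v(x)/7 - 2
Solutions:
 v(x) = C1 + 7*x^4/3 - 7*x^3/24 + 7*x/3


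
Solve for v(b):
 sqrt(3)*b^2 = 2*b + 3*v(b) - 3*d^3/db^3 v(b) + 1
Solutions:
 v(b) = C3*exp(b) + sqrt(3)*b^2/3 - 2*b/3 + (C1*sin(sqrt(3)*b/2) + C2*cos(sqrt(3)*b/2))*exp(-b/2) - 1/3


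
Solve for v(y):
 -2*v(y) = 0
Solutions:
 v(y) = 0


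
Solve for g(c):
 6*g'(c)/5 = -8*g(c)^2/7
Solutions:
 g(c) = 21/(C1 + 20*c)


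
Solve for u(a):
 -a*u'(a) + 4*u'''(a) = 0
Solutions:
 u(a) = C1 + Integral(C2*airyai(2^(1/3)*a/2) + C3*airybi(2^(1/3)*a/2), a)


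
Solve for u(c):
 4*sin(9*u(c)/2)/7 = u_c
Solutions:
 -4*c/7 + log(cos(9*u(c)/2) - 1)/9 - log(cos(9*u(c)/2) + 1)/9 = C1


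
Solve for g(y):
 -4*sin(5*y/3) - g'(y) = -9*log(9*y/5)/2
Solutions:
 g(y) = C1 + 9*y*log(y)/2 - 9*y*log(5)/2 - 9*y/2 + 9*y*log(3) + 12*cos(5*y/3)/5


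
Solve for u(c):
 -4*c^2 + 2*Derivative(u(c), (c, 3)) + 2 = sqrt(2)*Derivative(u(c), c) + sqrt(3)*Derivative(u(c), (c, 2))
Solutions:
 u(c) = C1 + C2*exp(c*(sqrt(3) + sqrt(3 + 8*sqrt(2)))/4) + C3*exp(c*(-sqrt(3 + 8*sqrt(2)) + sqrt(3))/4) - 2*sqrt(2)*c^3/3 + 2*sqrt(3)*c^2 - 8*c - 5*sqrt(2)*c


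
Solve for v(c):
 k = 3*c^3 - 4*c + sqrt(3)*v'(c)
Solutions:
 v(c) = C1 - sqrt(3)*c^4/4 + 2*sqrt(3)*c^2/3 + sqrt(3)*c*k/3


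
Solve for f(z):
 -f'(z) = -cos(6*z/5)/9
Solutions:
 f(z) = C1 + 5*sin(6*z/5)/54


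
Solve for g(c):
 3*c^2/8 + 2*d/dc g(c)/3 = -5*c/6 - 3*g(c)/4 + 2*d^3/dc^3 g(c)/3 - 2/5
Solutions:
 g(c) = C1*exp(-c*(8*18^(1/3)/(sqrt(5793) + 81)^(1/3) + 12^(1/3)*(sqrt(5793) + 81)^(1/3))/24)*sin(2^(1/3)*3^(1/6)*c*(-2^(1/3)*3^(2/3)*(sqrt(5793) + 81)^(1/3)/24 + (sqrt(5793) + 81)^(-1/3))) + C2*exp(-c*(8*18^(1/3)/(sqrt(5793) + 81)^(1/3) + 12^(1/3)*(sqrt(5793) + 81)^(1/3))/24)*cos(2^(1/3)*3^(1/6)*c*(-2^(1/3)*3^(2/3)*(sqrt(5793) + 81)^(1/3)/24 + (sqrt(5793) + 81)^(-1/3))) + C3*exp(c*(8*18^(1/3)/(sqrt(5793) + 81)^(1/3) + 12^(1/3)*(sqrt(5793) + 81)^(1/3))/12) - c^2/2 - 2*c/9 - 136/405
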